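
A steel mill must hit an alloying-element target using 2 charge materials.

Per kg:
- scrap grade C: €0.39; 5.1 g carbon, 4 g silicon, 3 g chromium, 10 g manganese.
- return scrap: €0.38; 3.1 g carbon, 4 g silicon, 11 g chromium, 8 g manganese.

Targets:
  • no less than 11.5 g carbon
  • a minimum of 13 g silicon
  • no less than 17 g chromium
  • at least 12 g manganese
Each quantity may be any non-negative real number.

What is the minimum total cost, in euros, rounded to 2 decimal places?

€1.24

Let x1 = kg of scrap grade C, x2 = kg of return scrap.
min 0.39x1 + 0.38x2 s.t.:
  5.1x1 + 3.1x2 ≥ 11.5   (carbon)
  4x1 + 4x2 ≥ 13   (silicon)
  3x1 + 11x2 ≥ 17   (chromium)
  10x1 + 8x2 ≥ 12   (manganese)
  x1, x2 ≥ 0.
Both inputs are positive at the optimum. The carbon and silicon requirements are met with equality.
So scrap grade C = 0.7125 kg, return scrap = 2.538 kg.
Cost = 0.39·0.7125 + 0.38·2.538 = 1.2423.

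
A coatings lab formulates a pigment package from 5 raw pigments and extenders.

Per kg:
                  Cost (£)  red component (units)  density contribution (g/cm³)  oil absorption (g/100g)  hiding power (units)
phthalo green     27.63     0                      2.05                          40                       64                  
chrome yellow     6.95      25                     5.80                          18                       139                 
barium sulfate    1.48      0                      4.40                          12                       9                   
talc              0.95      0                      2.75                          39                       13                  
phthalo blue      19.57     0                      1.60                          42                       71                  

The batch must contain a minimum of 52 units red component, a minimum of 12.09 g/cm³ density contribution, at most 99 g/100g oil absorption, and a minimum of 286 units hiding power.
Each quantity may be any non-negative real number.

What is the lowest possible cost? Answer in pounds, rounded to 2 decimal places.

Treat it as an LP. Let x1 = kg of phthalo green, x2 = kg of chrome yellow, x3 = kg of barium sulfate, x4 = kg of talc, x5 = kg of phthalo blue.
Minimize 27.63x1 + 6.95x2 + 1.48x3 + 0.95x4 + 19.57x5 s.t.:
  25x2 ≥ 52   (red component)
  2.05x1 + 5.8x2 + 4.4x3 + 2.75x4 + 1.6x5 ≥ 12.09   (density contribution)
  40x1 + 18x2 + 12x3 + 39x4 + 42x5 ≤ 99   (oil absorption)
  64x1 + 139x2 + 9x3 + 13x4 + 71x5 ≥ 286   (hiding power)
  x1, x2, x3, x4, x5 ≥ 0.
At the optimum only chrome yellow, barium sulfate are positive (phthalo green, talc, phthalo blue = 0). Binding constraints: red component and density contribution.
So chrome yellow = 2.08 kg, barium sulfate = 0.005909 kg.
Objective = 6.95·2.08 + 1.48·0.005909 = 14.4647.

£14.46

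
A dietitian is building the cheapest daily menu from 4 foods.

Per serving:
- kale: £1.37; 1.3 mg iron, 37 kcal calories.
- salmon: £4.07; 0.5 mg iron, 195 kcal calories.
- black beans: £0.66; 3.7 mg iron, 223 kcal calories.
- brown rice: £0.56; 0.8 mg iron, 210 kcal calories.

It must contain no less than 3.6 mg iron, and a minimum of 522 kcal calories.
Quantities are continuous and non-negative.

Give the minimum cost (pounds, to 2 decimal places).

Let x1 = servings of kale, x2 = servings of salmon, x3 = servings of black beans, x4 = servings of brown rice.
min 1.37x1 + 4.07x2 + 0.66x3 + 0.56x4 s.t.:
  1.3x1 + 0.5x2 + 3.7x3 + 0.8x4 ≥ 3.6   (iron)
  37x1 + 195x2 + 223x3 + 210x4 ≥ 522   (calories)
  x1, x2, x3, x4 ≥ 0.
The optimal basis is {black beans, brown rice}; kale, salmon drop out. There the iron and calories constraints are tight.
So black beans = 0.5653 servings, brown rice = 1.885 servings.
Objective = 0.66·0.5653 + 0.56·1.885 = 1.4287.

£1.43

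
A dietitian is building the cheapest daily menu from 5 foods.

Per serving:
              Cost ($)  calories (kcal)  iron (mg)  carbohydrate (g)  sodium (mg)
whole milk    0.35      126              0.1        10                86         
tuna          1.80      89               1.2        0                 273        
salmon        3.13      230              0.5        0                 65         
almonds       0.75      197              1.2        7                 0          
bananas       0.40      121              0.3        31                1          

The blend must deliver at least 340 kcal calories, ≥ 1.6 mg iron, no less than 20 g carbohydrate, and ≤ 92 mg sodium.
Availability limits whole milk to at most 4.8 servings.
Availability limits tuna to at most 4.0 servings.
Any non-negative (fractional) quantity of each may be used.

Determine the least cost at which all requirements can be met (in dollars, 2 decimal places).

$1.21

Treat it as an LP. Let x1 = servings of whole milk, x2 = servings of tuna, x3 = servings of salmon, x4 = servings of almonds, x5 = servings of bananas.
Minimise 0.35x1 + 1.8x2 + 3.13x3 + 0.75x4 + 0.4x5 with:
  126x1 + 89x2 + 230x3 + 197x4 + 121x5 ≥ 340   (calories)
  0.1x1 + 1.2x2 + 0.5x3 + 1.2x4 + 0.3x5 ≥ 1.6   (iron)
  10x1 + 7x4 + 31x5 ≥ 20   (carbohydrate)
  86x1 + 273x2 + 65x3 + 1x5 ≤ 92   (sodium)
  x1 ≤ 4.8
  x2 ≤ 4
  x1, x2, x3, x4, x5 ≥ 0.
At the optimum only whole milk, almonds, bananas are positive (tuna, salmon = 0). There the calories, iron, carbohydrate constraints are tight.
Solving gives x1 = 0.5916, x4 = 1.24, x5 = 0.1742.
Cost = 0.35·0.5916 + 0.75·1.24 + 0.4·0.1742 = 1.2067.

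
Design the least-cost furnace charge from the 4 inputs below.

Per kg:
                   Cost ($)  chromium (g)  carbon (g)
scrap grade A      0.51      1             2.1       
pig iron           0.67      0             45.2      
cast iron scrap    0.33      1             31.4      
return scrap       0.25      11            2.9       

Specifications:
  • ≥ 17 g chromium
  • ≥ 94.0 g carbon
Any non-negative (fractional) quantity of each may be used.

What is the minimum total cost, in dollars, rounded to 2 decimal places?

Let x1 = kg of scrap grade A, x2 = kg of pig iron, x3 = kg of cast iron scrap, x4 = kg of return scrap.
Minimize 0.51x1 + 0.67x2 + 0.33x3 + 0.25x4 s.t.:
  1x1 + 1x3 + 11x4 ≥ 17   (chromium)
  2.1x1 + 45.2x2 + 31.4x3 + 2.9x4 ≥ 94   (carbon)
  x1, x2, x3, x4 ≥ 0.
The optimal basis is {cast iron scrap, return scrap}; scrap grade A, pig iron drop out. Binding constraints: chromium and carbon.
Solving gives x3 = 2.875, x4 = 1.284.
Cost = 0.33·2.875 + 0.25·1.284 = 1.2698.

$1.27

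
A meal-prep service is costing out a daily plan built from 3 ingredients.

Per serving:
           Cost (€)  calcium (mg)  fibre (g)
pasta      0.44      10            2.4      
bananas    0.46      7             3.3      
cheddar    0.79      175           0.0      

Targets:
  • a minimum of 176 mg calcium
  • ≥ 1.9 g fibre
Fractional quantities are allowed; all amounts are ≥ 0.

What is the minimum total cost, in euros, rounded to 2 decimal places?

€1.04

Let x1 = servings of pasta, x2 = servings of bananas, x3 = servings of cheddar.
Minimise 0.44x1 + 0.46x2 + 0.79x3 subject to:
  10x1 + 7x2 + 175x3 ≥ 176   (calcium)
  2.4x1 + 3.3x2 ≥ 1.9   (fibre)
  x1, x2, x3 ≥ 0.
The cheapest feasible vertex uses only bananas, cheddar; pasta is not used. There the calcium and fibre constraints are tight.
That vertex is x2 = 0.5758, x3 = 0.9827.
Cost = 0.46·0.5758 + 0.79·0.9827 = 1.0412.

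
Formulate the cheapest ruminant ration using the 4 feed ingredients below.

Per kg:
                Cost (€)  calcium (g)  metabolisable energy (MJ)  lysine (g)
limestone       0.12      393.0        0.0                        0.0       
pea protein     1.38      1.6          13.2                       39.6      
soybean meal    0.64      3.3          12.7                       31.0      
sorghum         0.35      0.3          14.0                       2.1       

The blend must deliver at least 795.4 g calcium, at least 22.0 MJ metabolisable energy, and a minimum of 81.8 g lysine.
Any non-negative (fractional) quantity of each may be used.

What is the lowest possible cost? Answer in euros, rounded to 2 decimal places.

Let x1 = kg of limestone, x2 = kg of pea protein, x3 = kg of soybean meal, x4 = kg of sorghum.
min 0.12x1 + 1.38x2 + 0.64x3 + 0.35x4 with:
  393x1 + 1.6x2 + 3.3x3 + 0.3x4 ≥ 795.4   (calcium)
  13.2x2 + 12.7x3 + 14x4 ≥ 22   (metabolisable energy)
  39.6x2 + 31x3 + 2.1x4 ≥ 81.8   (lysine)
  x1, x2, x3, x4 ≥ 0.
At the optimum only limestone, soybean meal are positive (pea protein, sorghum = 0). The calcium and lysine requirements are met with equality.
Solving gives x1 = 2.002, x3 = 2.639.
Total cost: 0.12·2.002 + 0.64·2.639 = 1.9292.

€1.93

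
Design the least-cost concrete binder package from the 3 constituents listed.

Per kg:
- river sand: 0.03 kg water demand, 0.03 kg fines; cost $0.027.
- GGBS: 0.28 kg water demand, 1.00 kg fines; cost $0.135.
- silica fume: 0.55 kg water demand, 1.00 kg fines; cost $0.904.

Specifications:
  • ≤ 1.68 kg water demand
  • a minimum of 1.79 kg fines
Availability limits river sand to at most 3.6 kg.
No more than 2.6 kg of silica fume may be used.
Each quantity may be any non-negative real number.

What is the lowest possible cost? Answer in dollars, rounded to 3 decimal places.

$0.242

Let x1 = kg of river sand, x2 = kg of GGBS, x3 = kg of silica fume.
Minimise 0.027x1 + 0.135x2 + 0.904x3 subject to:
  0.03x1 + 0.28x2 + 0.55x3 ≤ 1.68   (water demand)
  0.03x1 + 1x2 + 1x3 ≥ 1.79   (fines)
  x1 ≤ 3.6
  x3 ≤ 2.6
  x1, x2, x3 ≥ 0.
At the optimum only GGBS is positive (river sand, silica fume = 0). The fines requirement is met with equality.
That vertex is x2 = 1.79.
Total cost: 0.135·1.79 = 0.24165.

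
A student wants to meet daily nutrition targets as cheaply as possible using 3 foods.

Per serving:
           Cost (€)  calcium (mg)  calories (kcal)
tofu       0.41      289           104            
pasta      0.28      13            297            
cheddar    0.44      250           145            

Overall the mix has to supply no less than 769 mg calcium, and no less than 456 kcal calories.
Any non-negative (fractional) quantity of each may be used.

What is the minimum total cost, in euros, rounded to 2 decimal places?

Treat it as an LP. Let x1 = servings of tofu, x2 = servings of pasta, x3 = servings of cheddar.
Minimise 0.41x1 + 0.28x2 + 0.44x3 subject to:
  289x1 + 13x2 + 250x3 ≥ 769   (calcium)
  104x1 + 297x2 + 145x3 ≥ 456   (calories)
  x1, x2, x3 ≥ 0.
The minimum-cost mix takes nothing from cheddar — only tofu, pasta. There the calcium and calories constraints are tight.
That vertex is x1 = 2.633, x2 = 0.6133.
Hence cost = 0.41·2.633 + 0.28·0.6133 = €1.2513.

€1.25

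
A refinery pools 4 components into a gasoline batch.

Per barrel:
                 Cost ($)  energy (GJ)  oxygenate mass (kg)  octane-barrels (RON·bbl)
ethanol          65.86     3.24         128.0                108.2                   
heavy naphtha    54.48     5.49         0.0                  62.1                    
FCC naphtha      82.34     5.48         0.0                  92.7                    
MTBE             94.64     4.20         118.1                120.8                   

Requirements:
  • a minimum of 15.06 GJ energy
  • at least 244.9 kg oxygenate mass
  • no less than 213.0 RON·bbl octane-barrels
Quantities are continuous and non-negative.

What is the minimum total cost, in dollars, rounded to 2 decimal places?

$213.94

Set it up as a linear program. Let x1 = barrels of ethanol, x2 = barrels of heavy naphtha, x3 = barrels of FCC naphtha, x4 = barrels of MTBE.
Minimize 65.86x1 + 54.48x2 + 82.34x3 + 94.64x4 s.t.:
  3.24x1 + 5.49x2 + 5.48x3 + 4.2x4 ≥ 15.06   (energy)
  128x1 + 118.1x4 ≥ 244.9   (oxygenate mass)
  108.2x1 + 62.1x2 + 92.7x3 + 120.8x4 ≥ 213   (octane-barrels)
  x1, x2, x3, x4 ≥ 0.
At the optimum only ethanol, heavy naphtha are positive (FCC naphtha, MTBE = 0). There the energy and oxygenate mass constraints are tight.
Solving gives x1 = 1.9133, x2 = 1.614.
Objective = 65.86·1.9133 + 54.48·1.614 = 213.9407.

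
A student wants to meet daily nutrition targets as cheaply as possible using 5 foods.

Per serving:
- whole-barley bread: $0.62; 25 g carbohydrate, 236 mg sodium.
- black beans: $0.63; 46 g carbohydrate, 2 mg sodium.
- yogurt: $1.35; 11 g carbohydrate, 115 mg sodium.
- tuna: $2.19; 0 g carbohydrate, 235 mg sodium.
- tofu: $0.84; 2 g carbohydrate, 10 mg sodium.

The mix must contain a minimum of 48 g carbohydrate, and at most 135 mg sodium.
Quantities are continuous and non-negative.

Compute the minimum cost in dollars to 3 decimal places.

$0.657

This is a linear program. Let x1 = servings of whole-barley bread, x2 = servings of black beans, x3 = servings of yogurt, x4 = servings of tuna, x5 = servings of tofu.
Minimize 0.62x1 + 0.63x2 + 1.35x3 + 2.19x4 + 0.84x5 with:
  25x1 + 46x2 + 11x3 + 2x5 ≥ 48   (carbohydrate)
  236x1 + 2x2 + 115x3 + 235x4 + 10x5 ≤ 135   (sodium)
  x1, x2, x3, x4, x5 ≥ 0.
The cheapest feasible vertex uses only black beans; whole-barley bread, yogurt, tuna, tofu are not used. The carbohydrate requirement is met with equality.
So black beans = 1.043 servings.
Total cost: 0.63·1.043 = 0.65709.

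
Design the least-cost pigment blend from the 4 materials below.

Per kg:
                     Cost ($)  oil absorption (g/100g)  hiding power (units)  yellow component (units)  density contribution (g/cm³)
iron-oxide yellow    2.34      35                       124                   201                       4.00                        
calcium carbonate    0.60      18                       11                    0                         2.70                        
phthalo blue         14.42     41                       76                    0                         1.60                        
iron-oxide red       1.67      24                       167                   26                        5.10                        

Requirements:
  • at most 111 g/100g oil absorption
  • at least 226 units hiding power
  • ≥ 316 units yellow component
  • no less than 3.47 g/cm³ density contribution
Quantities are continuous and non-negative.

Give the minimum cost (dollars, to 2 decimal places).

$3.96

Let x1 = kg of iron-oxide yellow, x2 = kg of calcium carbonate, x3 = kg of phthalo blue, x4 = kg of iron-oxide red.
Minimise 2.34x1 + 0.6x2 + 14.42x3 + 1.67x4 subject to:
  35x1 + 18x2 + 41x3 + 24x4 ≤ 111   (oil absorption)
  124x1 + 11x2 + 76x3 + 167x4 ≥ 226   (hiding power)
  201x1 + 26x4 ≥ 316   (yellow component)
  4x1 + 2.7x2 + 1.6x3 + 5.1x4 ≥ 3.47   (density contribution)
  x1, x2, x3, x4 ≥ 0.
The cheapest feasible vertex uses only iron-oxide yellow, iron-oxide red; calcium carbonate, phthalo blue are not used. The hiding power and yellow component requirements are met with equality.
Optimal quantities: iron-oxide yellow = 1.546 kg, iron-oxide red = 0.2057 kg.
Total cost: 2.34·1.546 + 1.67·0.2057 = 3.9612.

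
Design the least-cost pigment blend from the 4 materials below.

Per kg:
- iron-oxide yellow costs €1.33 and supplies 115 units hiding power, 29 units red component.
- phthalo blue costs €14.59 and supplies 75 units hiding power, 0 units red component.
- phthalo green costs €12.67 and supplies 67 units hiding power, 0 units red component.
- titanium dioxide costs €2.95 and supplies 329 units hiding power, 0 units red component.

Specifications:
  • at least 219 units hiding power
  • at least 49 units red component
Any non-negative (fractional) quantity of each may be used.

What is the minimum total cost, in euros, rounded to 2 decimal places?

Set it up as a linear program. Let x1 = kg of iron-oxide yellow, x2 = kg of phthalo blue, x3 = kg of phthalo green, x4 = kg of titanium dioxide.
min 1.33x1 + 14.59x2 + 12.67x3 + 2.95x4 subject to:
  115x1 + 75x2 + 67x3 + 329x4 ≥ 219   (hiding power)
  29x1 ≥ 49   (red component)
  x1, x2, x3, x4 ≥ 0.
The optimal basis is {iron-oxide yellow, titanium dioxide}; phthalo blue, phthalo green drop out. The hiding power and red component requirements are met with equality.
Optimal quantities: iron-oxide yellow = 1.69 kg, titanium dioxide = 0.07504 kg.
Objective = 1.33·1.69 + 2.95·0.07504 = 2.4691.

€2.47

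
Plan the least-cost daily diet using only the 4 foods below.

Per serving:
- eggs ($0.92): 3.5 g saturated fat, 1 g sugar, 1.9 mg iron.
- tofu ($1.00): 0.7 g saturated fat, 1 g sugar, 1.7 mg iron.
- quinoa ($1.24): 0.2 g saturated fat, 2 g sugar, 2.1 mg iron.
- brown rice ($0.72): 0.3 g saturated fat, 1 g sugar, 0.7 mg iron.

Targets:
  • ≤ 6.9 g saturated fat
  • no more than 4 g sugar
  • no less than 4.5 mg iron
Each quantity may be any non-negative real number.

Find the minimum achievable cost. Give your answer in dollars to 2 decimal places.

Treat it as an LP. Let x1 = servings of eggs, x2 = servings of tofu, x3 = servings of quinoa, x4 = servings of brown rice.
Minimise 0.92x1 + 1x2 + 1.24x3 + 0.72x4 with:
  3.5x1 + 0.7x2 + 0.2x3 + 0.3x4 ≤ 6.9   (saturated fat)
  1x1 + 1x2 + 2x3 + 1x4 ≤ 4   (sugar)
  1.9x1 + 1.7x2 + 2.1x3 + 0.7x4 ≥ 4.5   (iron)
  x1, x2, x3, x4 ≥ 0.
The minimum-cost mix takes nothing from tofu, brown rice — only eggs, quinoa. Binding constraints: saturated fat and iron.
Optimal quantities: eggs = 1.95 servings, quinoa = 0.3788 servings.
Cost = 0.92·1.95 + 1.24·0.3788 = 2.2637.

$2.26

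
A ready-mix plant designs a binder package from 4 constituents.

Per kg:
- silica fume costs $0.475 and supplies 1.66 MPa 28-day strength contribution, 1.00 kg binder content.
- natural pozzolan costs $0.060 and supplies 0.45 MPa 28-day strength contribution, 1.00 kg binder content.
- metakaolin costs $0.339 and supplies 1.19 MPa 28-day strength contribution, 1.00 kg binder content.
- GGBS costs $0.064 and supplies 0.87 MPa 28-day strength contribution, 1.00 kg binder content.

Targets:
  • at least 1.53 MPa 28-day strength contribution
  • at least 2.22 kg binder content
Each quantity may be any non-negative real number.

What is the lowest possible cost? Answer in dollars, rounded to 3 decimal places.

Treat it as an LP. Let x1 = kg of silica fume, x2 = kg of natural pozzolan, x3 = kg of metakaolin, x4 = kg of GGBS.
min 0.475x1 + 0.06x2 + 0.339x3 + 0.064x4 with:
  1.66x1 + 0.45x2 + 1.19x3 + 0.87x4 ≥ 1.53   (28-day strength contribution)
  1x1 + 1x2 + 1x3 + 1x4 ≥ 2.22   (binder content)
  x1, x2, x3, x4 ≥ 0.
The optimal basis is {natural pozzolan, GGBS}; silica fume, metakaolin drop out. Binding constraints: 28-day strength contribution and binder content.
Solving gives x2 = 0.9557, x4 = 1.264.
Total cost: 0.06·0.9557 + 0.064·1.264 = 0.13824.

$0.138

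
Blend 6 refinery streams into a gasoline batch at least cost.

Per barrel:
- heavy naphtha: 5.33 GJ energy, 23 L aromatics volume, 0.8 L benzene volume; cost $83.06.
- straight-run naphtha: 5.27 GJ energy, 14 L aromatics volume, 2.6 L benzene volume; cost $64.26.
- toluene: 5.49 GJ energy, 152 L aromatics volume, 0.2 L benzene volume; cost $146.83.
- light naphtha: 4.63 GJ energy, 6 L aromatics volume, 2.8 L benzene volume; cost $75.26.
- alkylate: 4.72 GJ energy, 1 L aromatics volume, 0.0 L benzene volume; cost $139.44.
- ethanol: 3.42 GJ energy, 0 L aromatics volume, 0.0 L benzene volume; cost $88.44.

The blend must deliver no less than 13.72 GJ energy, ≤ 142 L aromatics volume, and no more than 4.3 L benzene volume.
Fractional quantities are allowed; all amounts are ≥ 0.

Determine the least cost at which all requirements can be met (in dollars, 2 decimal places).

$191.68

Set it up as a linear program. Let x1 = barrels of heavy naphtha, x2 = barrels of straight-run naphtha, x3 = barrels of toluene, x4 = barrels of light naphtha, x5 = barrels of alkylate, x6 = barrels of ethanol.
min 83.06x1 + 64.26x2 + 146.83x3 + 75.26x4 + 139.44x5 + 88.44x6 subject to:
  5.33x1 + 5.27x2 + 5.49x3 + 4.63x4 + 4.72x5 + 3.42x6 ≥ 13.72   (energy)
  23x1 + 14x2 + 152x3 + 6x4 + 1x5 ≤ 142   (aromatics volume)
  0.8x1 + 2.6x2 + 0.2x3 + 2.8x4 ≤ 4.3   (benzene volume)
  x1, x2, x3, x4, x5, x6 ≥ 0.
At the optimum only heavy naphtha, straight-run naphtha are positive (toluene, light naphtha, alkylate, ethanol = 0). There the energy and benzene volume constraints are tight.
So heavy naphtha = 1.34941 barrels, straight-run naphtha = 1.23864 barrels.
Total cost: 83.06·1.34941 + 64.26·1.23864 = 191.6770.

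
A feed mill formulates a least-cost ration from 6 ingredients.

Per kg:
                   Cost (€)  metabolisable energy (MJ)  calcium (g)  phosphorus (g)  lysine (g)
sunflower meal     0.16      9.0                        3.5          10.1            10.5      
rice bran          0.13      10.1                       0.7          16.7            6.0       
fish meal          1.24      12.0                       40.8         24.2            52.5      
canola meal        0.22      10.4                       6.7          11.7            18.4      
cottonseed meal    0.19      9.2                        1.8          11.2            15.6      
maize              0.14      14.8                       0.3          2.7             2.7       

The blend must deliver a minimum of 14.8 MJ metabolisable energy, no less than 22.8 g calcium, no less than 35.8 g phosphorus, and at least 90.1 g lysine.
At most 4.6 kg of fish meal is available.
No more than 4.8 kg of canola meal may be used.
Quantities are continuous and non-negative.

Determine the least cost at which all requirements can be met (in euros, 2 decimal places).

This is a linear program. Let x1 = kg of sunflower meal, x2 = kg of rice bran, x3 = kg of fish meal, x4 = kg of canola meal, x5 = kg of cottonseed meal, x6 = kg of maize.
min 0.16x1 + 0.13x2 + 1.24x3 + 0.22x4 + 0.19x5 + 0.14x6 with:
  9x1 + 10.1x2 + 12x3 + 10.4x4 + 9.2x5 + 14.8x6 ≥ 14.8   (metabolisable energy)
  3.5x1 + 0.7x2 + 40.8x3 + 6.7x4 + 1.8x5 + 0.3x6 ≥ 22.8   (calcium)
  10.1x1 + 16.7x2 + 24.2x3 + 11.7x4 + 11.2x5 + 2.7x6 ≥ 35.8   (phosphorus)
  10.5x1 + 6x2 + 52.5x3 + 18.4x4 + 15.6x5 + 2.7x6 ≥ 90.1   (lysine)
  x3 ≤ 4.6
  x4 ≤ 4.8
  x1, x2, x3, x4, x5, x6 ≥ 0.
At the optimum only canola meal, cottonseed meal are positive (sunflower meal, rice bran, fish meal, maize = 0). Binding constraints: lysine and the canola meal cap.
So canola meal = 4.8 kg, cottonseed meal = 0.1141 kg.
Objective = 0.22·4.8 + 0.19·0.1141 = 1.0777.

€1.08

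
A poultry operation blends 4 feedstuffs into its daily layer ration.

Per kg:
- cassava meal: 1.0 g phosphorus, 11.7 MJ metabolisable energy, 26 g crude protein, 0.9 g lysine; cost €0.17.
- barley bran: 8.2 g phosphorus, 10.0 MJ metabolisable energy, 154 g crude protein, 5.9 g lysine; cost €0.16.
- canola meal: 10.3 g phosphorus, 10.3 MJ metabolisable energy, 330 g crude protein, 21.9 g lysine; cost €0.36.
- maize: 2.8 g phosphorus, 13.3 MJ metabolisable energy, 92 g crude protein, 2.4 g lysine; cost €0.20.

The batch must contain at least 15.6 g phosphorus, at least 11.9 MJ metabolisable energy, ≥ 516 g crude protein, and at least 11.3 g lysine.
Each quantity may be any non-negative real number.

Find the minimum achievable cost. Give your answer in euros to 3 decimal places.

Let x1 = kg of cassava meal, x2 = kg of barley bran, x3 = kg of canola meal, x4 = kg of maize.
min 0.17x1 + 0.16x2 + 0.36x3 + 0.2x4 with:
  1x1 + 8.2x2 + 10.3x3 + 2.8x4 ≥ 15.6   (phosphorus)
  11.7x1 + 10x2 + 10.3x3 + 13.3x4 ≥ 11.9   (metabolisable energy)
  26x1 + 154x2 + 330x3 + 92x4 ≥ 516   (crude protein)
  0.9x1 + 5.9x2 + 21.9x3 + 2.4x4 ≥ 11.3   (lysine)
  x1, x2, x3, x4 ≥ 0.
The minimum-cost mix takes nothing from cassava meal, canola meal, maize — only barley bran. There the crude protein constraint is tight.
So barley bran = 3.351 kg.
Hence cost = 0.16·3.351 = €0.53616.

€0.536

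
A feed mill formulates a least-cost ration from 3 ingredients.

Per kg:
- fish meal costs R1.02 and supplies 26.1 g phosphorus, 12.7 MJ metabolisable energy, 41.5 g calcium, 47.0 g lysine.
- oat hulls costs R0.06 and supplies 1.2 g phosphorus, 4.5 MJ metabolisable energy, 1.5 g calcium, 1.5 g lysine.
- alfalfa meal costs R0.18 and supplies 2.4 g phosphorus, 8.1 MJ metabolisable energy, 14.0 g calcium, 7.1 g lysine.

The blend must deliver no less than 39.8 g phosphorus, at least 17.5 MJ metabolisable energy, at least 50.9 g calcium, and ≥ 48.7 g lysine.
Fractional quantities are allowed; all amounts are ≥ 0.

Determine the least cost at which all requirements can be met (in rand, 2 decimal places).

R1.56

Treat it as an LP. Let x1 = kg of fish meal, x2 = kg of oat hulls, x3 = kg of alfalfa meal.
min 1.02x1 + 0.06x2 + 0.18x3 with:
  26.1x1 + 1.2x2 + 2.4x3 ≥ 39.8   (phosphorus)
  12.7x1 + 4.5x2 + 8.1x3 ≥ 17.5   (metabolisable energy)
  41.5x1 + 1.5x2 + 14x3 ≥ 50.9   (calcium)
  47x1 + 1.5x2 + 7.1x3 ≥ 48.7   (lysine)
  x1, x2, x3 ≥ 0.
The minimum-cost mix takes nothing from oat hulls, alfalfa meal — only fish meal. There the phosphorus constraint is tight.
That vertex is x1 = 1.525.
Total cost: 1.02·1.525 = 1.5555.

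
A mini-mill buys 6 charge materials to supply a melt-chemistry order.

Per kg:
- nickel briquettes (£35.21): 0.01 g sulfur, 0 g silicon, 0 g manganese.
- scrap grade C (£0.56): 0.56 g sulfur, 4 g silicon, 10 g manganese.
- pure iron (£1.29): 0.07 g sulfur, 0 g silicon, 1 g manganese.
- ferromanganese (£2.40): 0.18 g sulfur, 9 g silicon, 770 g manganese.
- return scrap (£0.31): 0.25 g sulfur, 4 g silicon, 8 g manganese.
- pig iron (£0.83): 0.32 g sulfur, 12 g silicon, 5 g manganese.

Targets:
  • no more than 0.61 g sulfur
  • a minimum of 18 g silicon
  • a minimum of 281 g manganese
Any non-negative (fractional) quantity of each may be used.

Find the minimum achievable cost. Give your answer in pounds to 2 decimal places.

£1.88

Let x1 = kg of nickel briquettes, x2 = kg of scrap grade C, x3 = kg of pure iron, x4 = kg of ferromanganese, x5 = kg of return scrap, x6 = kg of pig iron.
Minimize 35.21x1 + 0.56x2 + 1.29x3 + 2.4x4 + 0.31x5 + 0.83x6 subject to:
  0.01x1 + 0.56x2 + 0.07x3 + 0.18x4 + 0.25x5 + 0.32x6 ≤ 0.61   (sulfur)
  4x2 + 9x4 + 4x5 + 12x6 ≥ 18   (silicon)
  10x2 + 1x3 + 770x4 + 8x5 + 5x6 ≥ 281   (manganese)
  x1, x2, x3, x4, x5, x6 ≥ 0.
The optimal basis is {ferromanganese, pig iron}; nickel briquettes, scrap grade C, pure iron, return scrap drop out. There the silicon and manganese constraints are tight.
That vertex is x4 = 0.3569, x6 = 1.232.
Total cost: 2.4·0.3569 + 0.83·1.232 = 1.8791.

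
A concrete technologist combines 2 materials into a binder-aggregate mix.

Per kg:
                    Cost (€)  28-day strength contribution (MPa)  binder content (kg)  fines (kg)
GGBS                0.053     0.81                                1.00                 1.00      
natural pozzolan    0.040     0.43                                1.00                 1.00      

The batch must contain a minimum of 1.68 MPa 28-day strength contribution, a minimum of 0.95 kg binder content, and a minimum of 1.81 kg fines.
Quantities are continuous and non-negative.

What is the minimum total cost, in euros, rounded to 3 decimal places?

Let x1 = kg of GGBS, x2 = kg of natural pozzolan.
min 0.053x1 + 0.04x2 with:
  0.81x1 + 0.43x2 ≥ 1.68   (28-day strength contribution)
  1x1 + 1x2 ≥ 0.95   (binder content)
  1x1 + 1x2 ≥ 1.81   (fines)
  x1, x2 ≥ 0.
The optimal basis is {GGBS}; natural pozzolan drops out. There the 28-day strength contribution constraint is tight.
That vertex is x1 = 2.074.
Total cost: 0.053·2.074 = 0.10992.

€0.110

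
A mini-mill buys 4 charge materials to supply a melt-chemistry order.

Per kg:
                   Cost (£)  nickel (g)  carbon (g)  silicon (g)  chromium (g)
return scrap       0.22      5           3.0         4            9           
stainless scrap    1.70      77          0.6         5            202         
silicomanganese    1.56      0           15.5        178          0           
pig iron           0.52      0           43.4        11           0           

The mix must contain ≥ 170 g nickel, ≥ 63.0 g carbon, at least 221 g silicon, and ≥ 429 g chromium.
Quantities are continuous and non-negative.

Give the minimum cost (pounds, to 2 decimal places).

£6.03

Treat it as an LP. Let x1 = kg of return scrap, x2 = kg of stainless scrap, x3 = kg of silicomanganese, x4 = kg of pig iron.
Minimize 0.22x1 + 1.7x2 + 1.56x3 + 0.52x4 subject to:
  5x1 + 77x2 ≥ 170   (nickel)
  3x1 + 0.6x2 + 15.5x3 + 43.4x4 ≥ 63   (carbon)
  4x1 + 5x2 + 178x3 + 11x4 ≥ 221   (silicon)
  9x1 + 202x2 ≥ 429   (chromium)
  x1, x2, x3, x4 ≥ 0.
The minimum-cost mix takes nothing from return scrap — only stainless scrap, silicomanganese, pig iron. The nickel, carbon, silicon requirements are met with equality.
Optimal quantities: stainless scrap = 2.208 kg, silicomanganese = 1.116 kg, pig iron = 1.022 kg.
Hence cost = 1.7·2.208 + 1.56·1.116 + 0.52·1.022 = £6.0260.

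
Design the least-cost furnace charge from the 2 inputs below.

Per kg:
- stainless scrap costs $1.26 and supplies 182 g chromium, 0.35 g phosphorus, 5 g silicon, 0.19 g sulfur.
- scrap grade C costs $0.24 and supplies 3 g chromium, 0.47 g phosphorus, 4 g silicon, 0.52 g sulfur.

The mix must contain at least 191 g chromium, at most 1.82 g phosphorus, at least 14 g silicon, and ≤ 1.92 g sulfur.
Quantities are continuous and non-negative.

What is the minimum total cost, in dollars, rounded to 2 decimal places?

Set it up as a linear program. Let x1 = kg of stainless scrap, x2 = kg of scrap grade C.
Minimize 1.26x1 + 0.24x2 subject to:
  182x1 + 3x2 ≥ 191   (chromium)
  0.35x1 + 0.47x2 ≤ 1.82   (phosphorus)
  5x1 + 4x2 ≥ 14   (silicon)
  0.19x1 + 0.52x2 ≤ 1.92   (sulfur)
  x1, x2 ≥ 0.
Both inputs are positive at the optimum. There the chromium and silicon constraints are tight.
That vertex is x1 = 1.013, x2 = 2.234.
Cost = 1.26·1.013 + 0.24·2.234 = 1.8125.

$1.81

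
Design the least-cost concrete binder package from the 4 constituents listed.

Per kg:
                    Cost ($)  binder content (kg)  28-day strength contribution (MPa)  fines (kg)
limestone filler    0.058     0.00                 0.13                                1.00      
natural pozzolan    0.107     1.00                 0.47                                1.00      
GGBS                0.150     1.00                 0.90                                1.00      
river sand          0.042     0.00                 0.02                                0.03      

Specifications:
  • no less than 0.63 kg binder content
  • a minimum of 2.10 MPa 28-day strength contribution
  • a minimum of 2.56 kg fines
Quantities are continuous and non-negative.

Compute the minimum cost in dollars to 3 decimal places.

Treat it as an LP. Let x1 = kg of limestone filler, x2 = kg of natural pozzolan, x3 = kg of GGBS, x4 = kg of river sand.
Minimise 0.058x1 + 0.107x2 + 0.15x3 + 0.042x4 with:
  1x2 + 1x3 ≥ 0.63   (binder content)
  0.13x1 + 0.47x2 + 0.9x3 + 0.02x4 ≥ 2.1   (28-day strength contribution)
  1x1 + 1x2 + 1x3 + 0.03x4 ≥ 2.56   (fines)
  x1, x2, x3, x4 ≥ 0.
The minimum-cost mix takes nothing from natural pozzolan, river sand — only limestone filler, GGBS. Binding constraints: 28-day strength contribution and fines.
Optimal quantities: limestone filler = 0.2649 kg, GGBS = 2.295 kg.
Total cost: 0.058·0.2649 + 0.15·2.295 = 0.35961.

$0.360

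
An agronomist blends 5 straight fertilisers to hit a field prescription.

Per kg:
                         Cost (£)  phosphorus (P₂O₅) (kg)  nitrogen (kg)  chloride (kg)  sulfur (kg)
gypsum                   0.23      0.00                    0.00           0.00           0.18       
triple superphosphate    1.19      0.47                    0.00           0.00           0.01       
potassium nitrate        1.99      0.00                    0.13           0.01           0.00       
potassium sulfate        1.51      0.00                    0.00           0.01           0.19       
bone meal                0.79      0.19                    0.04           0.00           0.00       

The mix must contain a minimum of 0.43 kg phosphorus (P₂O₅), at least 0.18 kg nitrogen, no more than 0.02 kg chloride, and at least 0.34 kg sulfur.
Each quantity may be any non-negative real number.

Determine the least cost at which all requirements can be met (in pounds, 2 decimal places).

£3.59

This is a linear program. Let x1 = kg of gypsum, x2 = kg of triple superphosphate, x3 = kg of potassium nitrate, x4 = kg of potassium sulfate, x5 = kg of bone meal.
Minimise 0.23x1 + 1.19x2 + 1.99x3 + 1.51x4 + 0.79x5 subject to:
  0.47x2 + 0.19x5 ≥ 0.43   (phosphorus (P₂O₅))
  0.13x3 + 0.04x5 ≥ 0.18   (nitrogen)
  0.01x3 + 0.01x4 ≤ 0.02   (chloride)
  0.18x1 + 0.01x2 + 0.19x4 ≥ 0.34   (sulfur)
  x1, x2, x3, x4, x5 ≥ 0.
The minimum-cost mix takes nothing from triple superphosphate, potassium sulfate — only gypsum, potassium nitrate, bone meal. Binding constraints: phosphorus (P₂O₅), nitrogen, sulfur.
That vertex is x1 = 1.889, x3 = 0.6883, x5 = 2.263.
Hence cost = 0.23·1.889 + 1.99·0.6883 + 0.79·2.263 = £3.5920.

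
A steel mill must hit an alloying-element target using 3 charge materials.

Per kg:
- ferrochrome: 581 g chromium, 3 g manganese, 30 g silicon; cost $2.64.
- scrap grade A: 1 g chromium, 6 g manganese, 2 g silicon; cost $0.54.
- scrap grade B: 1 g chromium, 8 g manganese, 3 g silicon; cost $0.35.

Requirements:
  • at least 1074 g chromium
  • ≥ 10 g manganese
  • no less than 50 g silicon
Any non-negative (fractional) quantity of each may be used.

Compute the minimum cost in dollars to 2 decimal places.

$5.07

Treat it as an LP. Let x1 = kg of ferrochrome, x2 = kg of scrap grade A, x3 = kg of scrap grade B.
min 2.64x1 + 0.54x2 + 0.35x3 with:
  581x1 + 1x2 + 1x3 ≥ 1074   (chromium)
  3x1 + 6x2 + 8x3 ≥ 10   (manganese)
  30x1 + 2x2 + 3x3 ≥ 50   (silicon)
  x1, x2, x3 ≥ 0.
The cheapest feasible vertex uses only ferrochrome, scrap grade B; scrap grade A is not used. There the chromium and manganese constraints are tight.
That vertex is x1 = 1.848, x3 = 0.5572.
Objective = 2.64·1.848 + 0.35·0.5572 = 5.0737.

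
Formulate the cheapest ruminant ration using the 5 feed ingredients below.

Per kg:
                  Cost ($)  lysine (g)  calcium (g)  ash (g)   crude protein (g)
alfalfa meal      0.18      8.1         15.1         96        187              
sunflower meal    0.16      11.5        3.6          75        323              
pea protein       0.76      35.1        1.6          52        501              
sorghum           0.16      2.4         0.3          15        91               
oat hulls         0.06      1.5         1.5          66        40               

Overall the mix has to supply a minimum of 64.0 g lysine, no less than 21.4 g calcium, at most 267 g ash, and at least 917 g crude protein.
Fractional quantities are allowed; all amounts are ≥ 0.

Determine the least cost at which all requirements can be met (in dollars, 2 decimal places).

$1.24

Let x1 = kg of alfalfa meal, x2 = kg of sunflower meal, x3 = kg of pea protein, x4 = kg of sorghum, x5 = kg of oat hulls.
min 0.18x1 + 0.16x2 + 0.76x3 + 0.16x4 + 0.06x5 subject to:
  8.1x1 + 11.5x2 + 35.1x3 + 2.4x4 + 1.5x5 ≥ 64   (lysine)
  15.1x1 + 3.6x2 + 1.6x3 + 0.3x4 + 1.5x5 ≥ 21.4   (calcium)
  96x1 + 75x2 + 52x3 + 15x4 + 66x5 ≤ 267   (ash)
  187x1 + 323x2 + 501x3 + 91x4 + 40x5 ≥ 917   (crude protein)
  x1, x2, x3, x4, x5 ≥ 0.
The cheapest feasible vertex uses only alfalfa meal, sunflower meal, pea protein; sorghum, oat hulls are not used. There the lysine, calcium, ash constraints are tight.
So alfalfa meal = 0.9097 kg, sunflower meal = 1.652 kg, pea protein = 1.072 kg.
Hence cost = 0.18·0.9097 + 0.16·1.652 + 0.76·1.072 = $1.2428.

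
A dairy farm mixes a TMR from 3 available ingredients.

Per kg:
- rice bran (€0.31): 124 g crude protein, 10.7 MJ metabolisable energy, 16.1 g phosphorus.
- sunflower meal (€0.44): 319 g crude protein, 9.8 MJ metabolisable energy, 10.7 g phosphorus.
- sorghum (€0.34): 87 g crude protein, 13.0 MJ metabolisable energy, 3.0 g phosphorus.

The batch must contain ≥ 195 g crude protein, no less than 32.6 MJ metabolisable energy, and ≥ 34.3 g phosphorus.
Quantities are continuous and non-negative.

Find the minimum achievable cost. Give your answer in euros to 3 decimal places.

€0.912

This is a linear program. Let x1 = kg of rice bran, x2 = kg of sunflower meal, x3 = kg of sorghum.
min 0.31x1 + 0.44x2 + 0.34x3 with:
  124x1 + 319x2 + 87x3 ≥ 195   (crude protein)
  10.7x1 + 9.8x2 + 13x3 ≥ 32.6   (metabolisable energy)
  16.1x1 + 10.7x2 + 3x3 ≥ 34.3   (phosphorus)
  x1, x2, x3 ≥ 0.
The cheapest feasible vertex uses only rice bran, sorghum; sunflower meal is not used. Binding constraints: metabolisable energy and phosphorus.
So rice bran = 1.964 kg, sorghum = 0.8908 kg.
Hence cost = 0.31·1.964 + 0.34·0.8908 = €0.91171.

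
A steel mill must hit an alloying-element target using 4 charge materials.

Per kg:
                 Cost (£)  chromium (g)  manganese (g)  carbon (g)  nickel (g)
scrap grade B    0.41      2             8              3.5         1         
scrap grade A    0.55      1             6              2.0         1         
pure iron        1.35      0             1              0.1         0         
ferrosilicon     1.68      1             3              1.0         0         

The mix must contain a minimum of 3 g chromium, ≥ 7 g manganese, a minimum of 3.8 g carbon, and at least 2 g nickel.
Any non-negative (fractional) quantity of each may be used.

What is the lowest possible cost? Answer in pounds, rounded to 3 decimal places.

£0.820

Treat it as an LP. Let x1 = kg of scrap grade B, x2 = kg of scrap grade A, x3 = kg of pure iron, x4 = kg of ferrosilicon.
Minimise 0.41x1 + 0.55x2 + 1.35x3 + 1.68x4 with:
  2x1 + 1x2 + 1x4 ≥ 3   (chromium)
  8x1 + 6x2 + 1x3 + 3x4 ≥ 7   (manganese)
  3.5x1 + 2x2 + 0.1x3 + 1x4 ≥ 3.8   (carbon)
  1x1 + 1x2 ≥ 2   (nickel)
  x1, x2, x3, x4 ≥ 0.
The cheapest feasible vertex uses only scrap grade B; scrap grade A, pure iron, ferrosilicon are not used. The nickel requirement is met with equality.
So scrap grade B = 2 kg.
Total cost: 0.41·2 = 0.82000.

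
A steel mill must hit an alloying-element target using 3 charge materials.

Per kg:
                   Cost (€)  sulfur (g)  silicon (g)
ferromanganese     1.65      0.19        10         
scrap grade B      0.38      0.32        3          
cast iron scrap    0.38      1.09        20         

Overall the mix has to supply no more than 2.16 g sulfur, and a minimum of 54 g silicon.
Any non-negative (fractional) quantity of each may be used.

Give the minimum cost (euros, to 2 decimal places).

€4.25

Let x1 = kg of ferromanganese, x2 = kg of scrap grade B, x3 = kg of cast iron scrap.
Minimise 1.65x1 + 0.38x2 + 0.38x3 s.t.:
  0.19x1 + 0.32x2 + 1.09x3 ≤ 2.16   (sulfur)
  10x1 + 3x2 + 20x3 ≥ 54   (silicon)
  x1, x2, x3 ≥ 0.
The cheapest feasible vertex uses only ferromanganese, cast iron scrap; scrap grade B is not used. Binding constraints: sulfur and silicon.
Solving gives x1 = 2.206, x3 = 1.597.
Cost = 1.65·2.206 + 0.38·1.597 = 4.2468.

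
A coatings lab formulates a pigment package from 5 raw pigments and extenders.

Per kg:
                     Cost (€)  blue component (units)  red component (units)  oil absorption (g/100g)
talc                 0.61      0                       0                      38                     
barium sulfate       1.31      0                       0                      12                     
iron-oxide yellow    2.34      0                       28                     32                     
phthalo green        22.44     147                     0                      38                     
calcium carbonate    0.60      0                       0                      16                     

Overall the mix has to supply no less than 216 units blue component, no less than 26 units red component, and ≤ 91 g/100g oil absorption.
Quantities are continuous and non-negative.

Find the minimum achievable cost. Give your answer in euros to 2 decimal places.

€35.15

Let x1 = kg of talc, x2 = kg of barium sulfate, x3 = kg of iron-oxide yellow, x4 = kg of phthalo green, x5 = kg of calcium carbonate.
Minimize 0.61x1 + 1.31x2 + 2.34x3 + 22.44x4 + 0.6x5 s.t.:
  147x4 ≥ 216   (blue component)
  28x3 ≥ 26   (red component)
  38x1 + 12x2 + 32x3 + 38x4 + 16x5 ≤ 91   (oil absorption)
  x1, x2, x3, x4, x5 ≥ 0.
The optimal basis is {iron-oxide yellow, phthalo green}; talc, barium sulfate, calcium carbonate drop out. Binding constraints: blue component and red component.
Solving gives x3 = 0.92857, x4 = 1.4694.
Objective = 2.34·0.92857 + 22.44·1.4694 = 35.1462.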